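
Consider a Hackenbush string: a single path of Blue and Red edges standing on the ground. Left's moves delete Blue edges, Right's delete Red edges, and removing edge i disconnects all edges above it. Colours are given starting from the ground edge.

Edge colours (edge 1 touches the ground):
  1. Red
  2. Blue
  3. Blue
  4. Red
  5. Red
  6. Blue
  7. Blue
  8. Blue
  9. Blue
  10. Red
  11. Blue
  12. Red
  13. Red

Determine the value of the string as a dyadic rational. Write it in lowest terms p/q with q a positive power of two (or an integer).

-1559/4096

step 1: add Red to get R; options L={ none } R={ 0 } => -1
step 2: add Blue to get RB; options L={ -1 } R={ 0 } => -1/2
step 3: add Blue to get RBB; options L={ -1; -1/2 } R={ 0 } => -1/4
step 4: add Red to get RBBR; options L={ -1; -1/2 } R={ -1/4; 0 } => -3/8
step 5: add Red to get RBBRR; options L={ -1; -1/2 } R={ -3/8; -1/4; 0 } => -7/16
step 6: add Blue to get RBBRRB; options L={ -1; -1/2; -7/16 } R={ -3/8; -1/4; 0 } => -13/32
step 7: add Blue to get RBBRRBB; options L={ -1; -1/2; -7/16; -13/32 } R={ -3/8; -1/4; 0 } => -25/64
step 8: add Blue to get RBBRRBBB; options L={ -1; -1/2; -7/16; -13/32; -25/64 } R={ -3/8; -1/4; 0 } => -49/128
step 9: add Blue to get RBBRRBBBB; options L={ -1; -1/2; -7/16; -13/32; -25/64; -49/128 } R={ -3/8; -1/4; 0 } => -97/256
step 10: add Red to get RBBRRBBBBR; options L={ -1; -1/2; -7/16; -13/32; -25/64; -49/128 } R={ -97/256; -3/8; -1/4; 0 } => -195/512
step 11: add Blue to get RBBRRBBBBRB; options L={ -1; -1/2; -7/16; -13/32; -25/64; -49/128; -195/512 } R={ -97/256; -3/8; -1/4; 0 } => -389/1024
step 12: add Red to get RBBRRBBBBRBR; options L={ -1; -1/2; -7/16; -13/32; -25/64; -49/128; -195/512 } R={ -389/1024; -97/256; -3/8; -1/4; 0 } => -779/2048
step 13: add Red to get RBBRRBBBBRBRR; options L={ -1; -1/2; -7/16; -13/32; -25/64; -49/128; -195/512 } R={ -779/2048; -389/1024; -97/256; -3/8; -1/4; 0 } => -1559/4096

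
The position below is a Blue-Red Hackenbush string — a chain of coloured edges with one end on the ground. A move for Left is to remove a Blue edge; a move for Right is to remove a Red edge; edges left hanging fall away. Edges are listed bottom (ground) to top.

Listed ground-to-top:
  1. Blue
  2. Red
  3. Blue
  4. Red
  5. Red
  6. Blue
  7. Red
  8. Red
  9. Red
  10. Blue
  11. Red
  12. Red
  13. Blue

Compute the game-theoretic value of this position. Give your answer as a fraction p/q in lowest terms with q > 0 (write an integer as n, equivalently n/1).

2323/4096

Prefix values for Blue Red Blue Red Red Blue Red Red Red Blue Red Red Blue via {L|R} + simplicity:
B: Left { 0 }, Right { ∅ } = simplest 1
BR: Left { 0 }, Right { 1 } = simplest 1/2
BRB: Left { 0,1/2 }, Right { 1 } = simplest 3/4
BRBR: Left { 0,1/2 }, Right { 3/4,1 } = simplest 5/8
BRBRR: Left { 0,1/2 }, Right { 5/8,3/4,1 } = simplest 9/16
BRBRRB: Left { 0,1/2,9/16 }, Right { 5/8,3/4,1 } = simplest 19/32
BRBRRBR: Left { 0,1/2,9/16 }, Right { 19/32,5/8,3/4,1 } = simplest 37/64
BRBRRBRR: Left { 0,1/2,9/16 }, Right { 37/64,19/32,5/8,3/4,1 } = simplest 73/128
BRBRRBRRR: Left { 0,1/2,9/16 }, Right { 73/128,37/64,19/32,5/8,3/4,1 } = simplest 145/256
BRBRRBRRRB: Left { 0,1/2,9/16,145/256 }, Right { 73/128,37/64,19/32,5/8,3/4,1 } = simplest 291/512
BRBRRBRRRBR: Left { 0,1/2,9/16,145/256 }, Right { 291/512,73/128,37/64,19/32,5/8,3/4,1 } = simplest 581/1024
BRBRRBRRRBRR: Left { 0,1/2,9/16,145/256 }, Right { 581/1024,291/512,73/128,37/64,19/32,5/8,3/4,1 } = simplest 1161/2048
BRBRRBRRRBRRB: Left { 0,1/2,9/16,145/256,1161/2048 }, Right { 581/1024,291/512,73/128,37/64,19/32,5/8,3/4,1 } = simplest 2323/4096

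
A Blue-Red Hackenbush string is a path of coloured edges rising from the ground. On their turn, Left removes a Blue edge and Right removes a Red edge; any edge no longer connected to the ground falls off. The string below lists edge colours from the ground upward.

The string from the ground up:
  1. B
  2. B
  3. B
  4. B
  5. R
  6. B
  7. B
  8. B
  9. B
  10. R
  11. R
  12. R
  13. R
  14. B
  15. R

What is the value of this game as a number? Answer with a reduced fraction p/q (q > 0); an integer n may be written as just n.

8069/2048

Recurse on prefixes of the 15-edge string B B B B R B B B B R R R R B R:
B: Left { 0 }, Right { none } → simplest 1
BB: Left { 0,1 }, Right { none } → simplest 2
BBB: Left { 0,1,2 }, Right { none } → simplest 3
BBBB: Left { 0,1,2,3 }, Right { none } → simplest 4
BBBBR: Left { 0,1,2,3 }, Right { 4 } → simplest 7/2
BBBBRB: Left { 0,1,2,3,7/2 }, Right { 4 } → simplest 15/4
BBBBRBB: Left { 0,1,2,3,7/2,15/4 }, Right { 4 } → simplest 31/8
BBBBRBBB: Left { 0,1,2,3,7/2,15/4,31/8 }, Right { 4 } → simplest 63/16
BBBBRBBBB: Left { 0,1,2,3,7/2,15/4,31/8,63/16 }, Right { 4 } → simplest 127/32
BBBBRBBBBR: Left { 0,1,2,3,7/2,15/4,31/8,63/16 }, Right { 127/32,4 } → simplest 253/64
BBBBRBBBBRR: Left { 0,1,2,3,7/2,15/4,31/8,63/16 }, Right { 253/64,127/32,4 } → simplest 505/128
BBBBRBBBBRRR: Left { 0,1,2,3,7/2,15/4,31/8,63/16 }, Right { 505/128,253/64,127/32,4 } → simplest 1009/256
BBBBRBBBBRRRR: Left { 0,1,2,3,7/2,15/4,31/8,63/16 }, Right { 1009/256,505/128,253/64,127/32,4 } → simplest 2017/512
BBBBRBBBBRRRRB: Left { 0,1,2,3,7/2,15/4,31/8,63/16,2017/512 }, Right { 1009/256,505/128,253/64,127/32,4 } → simplest 4035/1024
BBBBRBBBBRRRRBR: Left { 0,1,2,3,7/2,15/4,31/8,63/16,2017/512 }, Right { 4035/1024,1009/256,505/128,253/64,127/32,4 } → simplest 8069/2048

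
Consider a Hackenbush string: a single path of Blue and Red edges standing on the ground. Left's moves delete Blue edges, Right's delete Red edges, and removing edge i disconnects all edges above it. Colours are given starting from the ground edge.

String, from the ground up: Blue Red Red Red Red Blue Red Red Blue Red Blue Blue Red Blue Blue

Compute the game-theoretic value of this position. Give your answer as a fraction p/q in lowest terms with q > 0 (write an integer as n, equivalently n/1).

1207/16384

Build g(s[:k]) for k = 1..15, string s = Blue Red Red Red Red Blue Red Red Blue Red Blue Blue Red Blue Blue.
step 1: add Blue to get B; options L={ 0 } R={ ∅ } -> 1
step 2: add Red to get BR; options L={ 0 } R={ 1 } -> 1/2
step 3: add Red to get BRR; options L={ 0 } R={ 1/2,1 } -> 1/4
step 4: add Red to get BRRR; options L={ 0 } R={ 1/4,1/2,1 } -> 1/8
step 5: add Red to get BRRRR; options L={ 0 } R={ 1/8,1/4,1/2,1 } -> 1/16
step 6: add Blue to get BRRRRB; options L={ 0,1/16 } R={ 1/8,1/4,1/2,1 } -> 3/32
step 7: add Red to get BRRRRBR; options L={ 0,1/16 } R={ 3/32,1/8,1/4,1/2,1 } -> 5/64
step 8: add Red to get BRRRRBRR; options L={ 0,1/16 } R={ 5/64,3/32,1/8,1/4,1/2,1 } -> 9/128
step 9: add Blue to get BRRRRBRRB; options L={ 0,1/16,9/128 } R={ 5/64,3/32,1/8,1/4,1/2,1 } -> 19/256
step 10: add Red to get BRRRRBRRBR; options L={ 0,1/16,9/128 } R={ 19/256,5/64,3/32,1/8,1/4,1/2,1 } -> 37/512
step 11: add Blue to get BRRRRBRRBRB; options L={ 0,1/16,9/128,37/512 } R={ 19/256,5/64,3/32,1/8,1/4,1/2,1 } -> 75/1024
step 12: add Blue to get BRRRRBRRBRBB; options L={ 0,1/16,9/128,37/512,75/1024 } R={ 19/256,5/64,3/32,1/8,1/4,1/2,1 } -> 151/2048
step 13: add Red to get BRRRRBRRBRBBR; options L={ 0,1/16,9/128,37/512,75/1024 } R={ 151/2048,19/256,5/64,3/32,1/8,1/4,1/2,1 } -> 301/4096
step 14: add Blue to get BRRRRBRRBRBBRB; options L={ 0,1/16,9/128,37/512,75/1024,301/4096 } R={ 151/2048,19/256,5/64,3/32,1/8,1/4,1/2,1 } -> 603/8192
step 15: add Blue to get BRRRRBRRBRBBRBB; options L={ 0,1/16,9/128,37/512,75/1024,301/4096,603/8192 } R={ 151/2048,19/256,5/64,3/32,1/8,1/4,1/2,1 } -> 1207/16384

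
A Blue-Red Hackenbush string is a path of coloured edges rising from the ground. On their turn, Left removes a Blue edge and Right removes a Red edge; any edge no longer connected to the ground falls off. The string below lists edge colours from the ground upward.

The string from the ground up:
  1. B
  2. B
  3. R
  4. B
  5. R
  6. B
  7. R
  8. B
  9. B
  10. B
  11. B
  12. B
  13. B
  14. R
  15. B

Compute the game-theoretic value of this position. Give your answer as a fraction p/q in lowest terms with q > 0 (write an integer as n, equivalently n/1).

13819/8192

edge 1 of 15 (B): { 0 | ∅ } gives 1
edge 2 of 15 (B): { 0,1 | ∅ } gives 2
edge 3 of 15 (R): { 0,1 | 2 } gives 3/2
edge 4 of 15 (B): { 0,1,3/2 | 2 } gives 7/4
edge 5 of 15 (R): { 0,1,3/2 | 7/4,2 } gives 13/8
edge 6 of 15 (B): { 0,1,3/2,13/8 | 7/4,2 } gives 27/16
edge 7 of 15 (R): { 0,1,3/2,13/8 | 27/16,7/4,2 } gives 53/32
edge 8 of 15 (B): { 0,1,3/2,13/8,53/32 | 27/16,7/4,2 } gives 107/64
edge 9 of 15 (B): { 0,1,3/2,13/8,53/32,107/64 | 27/16,7/4,2 } gives 215/128
edge 10 of 15 (B): { 0,1,3/2,13/8,53/32,107/64,215/128 | 27/16,7/4,2 } gives 431/256
edge 11 of 15 (B): { 0,1,3/2,13/8,53/32,107/64,215/128,431/256 | 27/16,7/4,2 } gives 863/512
edge 12 of 15 (B): { 0,1,3/2,13/8,53/32,107/64,215/128,431/256,863/512 | 27/16,7/4,2 } gives 1727/1024
edge 13 of 15 (B): { 0,1,3/2,13/8,53/32,107/64,215/128,431/256,863/512,1727/1024 | 27/16,7/4,2 } gives 3455/2048
edge 14 of 15 (R): { 0,1,3/2,13/8,53/32,107/64,215/128,431/256,863/512,1727/1024 | 3455/2048,27/16,7/4,2 } gives 6909/4096
edge 15 of 15 (B): { 0,1,3/2,13/8,53/32,107/64,215/128,431/256,863/512,1727/1024,6909/4096 | 3455/2048,27/16,7/4,2 } gives 13819/8192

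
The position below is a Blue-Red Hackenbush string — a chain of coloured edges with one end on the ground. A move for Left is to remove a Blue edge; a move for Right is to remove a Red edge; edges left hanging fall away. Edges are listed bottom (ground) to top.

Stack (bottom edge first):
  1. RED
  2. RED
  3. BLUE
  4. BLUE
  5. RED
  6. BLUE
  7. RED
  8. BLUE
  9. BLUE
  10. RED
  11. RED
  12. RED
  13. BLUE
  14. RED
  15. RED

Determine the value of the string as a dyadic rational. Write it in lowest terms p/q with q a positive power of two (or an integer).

-10871/8192

edge 1 of 15 (RED): { · | 0 } gives -1
edge 2 of 15 (RED): { · | -1; 0 } gives -2
edge 3 of 15 (BLUE): { -2 | -1; 0 } gives -3/2
edge 4 of 15 (BLUE): { -2; -3/2 | -1; 0 } gives -5/4
edge 5 of 15 (RED): { -2; -3/2 | -5/4; -1; 0 } gives -11/8
edge 6 of 15 (BLUE): { -2; -3/2; -11/8 | -5/4; -1; 0 } gives -21/16
edge 7 of 15 (RED): { -2; -3/2; -11/8 | -21/16; -5/4; -1; 0 } gives -43/32
edge 8 of 15 (BLUE): { -2; -3/2; -11/8; -43/32 | -21/16; -5/4; -1; 0 } gives -85/64
edge 9 of 15 (BLUE): { -2; -3/2; -11/8; -43/32; -85/64 | -21/16; -5/4; -1; 0 } gives -169/128
edge 10 of 15 (RED): { -2; -3/2; -11/8; -43/32; -85/64 | -169/128; -21/16; -5/4; -1; 0 } gives -339/256
edge 11 of 15 (RED): { -2; -3/2; -11/8; -43/32; -85/64 | -339/256; -169/128; -21/16; -5/4; -1; 0 } gives -679/512
edge 12 of 15 (RED): { -2; -3/2; -11/8; -43/32; -85/64 | -679/512; -339/256; -169/128; -21/16; -5/4; -1; 0 } gives -1359/1024
edge 13 of 15 (BLUE): { -2; -3/2; -11/8; -43/32; -85/64; -1359/1024 | -679/512; -339/256; -169/128; -21/16; -5/4; -1; 0 } gives -2717/2048
edge 14 of 15 (RED): { -2; -3/2; -11/8; -43/32; -85/64; -1359/1024 | -2717/2048; -679/512; -339/256; -169/128; -21/16; -5/4; -1; 0 } gives -5435/4096
edge 15 of 15 (RED): { -2; -3/2; -11/8; -43/32; -85/64; -1359/1024 | -5435/4096; -2717/2048; -679/512; -339/256; -169/128; -21/16; -5/4; -1; 0 } gives -10871/8192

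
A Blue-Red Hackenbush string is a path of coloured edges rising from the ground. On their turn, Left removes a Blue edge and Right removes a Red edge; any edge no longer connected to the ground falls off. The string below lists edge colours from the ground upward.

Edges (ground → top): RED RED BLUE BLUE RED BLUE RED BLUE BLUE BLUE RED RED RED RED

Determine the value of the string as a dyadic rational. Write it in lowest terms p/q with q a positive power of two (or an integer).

-5407/4096

Build g(s[:k]) for k = 1..14, string s = RED RED BLUE BLUE RED BLUE RED BLUE BLUE BLUE RED RED RED RED.
g(R) = { · | 0 } so -1
g(RR) = { · | -1 0 } so -2
g(RRB) = { -2 | -1 0 } so -3/2
g(RRBB) = { -2 -3/2 | -1 0 } so -5/4
g(RRBBR) = { -2 -3/2 | -5/4 -1 0 } so -11/8
g(RRBBRB) = { -2 -3/2 -11/8 | -5/4 -1 0 } so -21/16
g(RRBBRBR) = { -2 -3/2 -11/8 | -21/16 -5/4 -1 0 } so -43/32
g(RRBBRBRB) = { -2 -3/2 -11/8 -43/32 | -21/16 -5/4 -1 0 } so -85/64
g(RRBBRBRBB) = { -2 -3/2 -11/8 -43/32 -85/64 | -21/16 -5/4 -1 0 } so -169/128
g(RRBBRBRBBB) = { -2 -3/2 -11/8 -43/32 -85/64 -169/128 | -21/16 -5/4 -1 0 } so -337/256
g(RRBBRBRBBBR) = { -2 -3/2 -11/8 -43/32 -85/64 -169/128 | -337/256 -21/16 -5/4 -1 0 } so -675/512
g(RRBBRBRBBBRR) = { -2 -3/2 -11/8 -43/32 -85/64 -169/128 | -675/512 -337/256 -21/16 -5/4 -1 0 } so -1351/1024
g(RRBBRBRBBBRRR) = { -2 -3/2 -11/8 -43/32 -85/64 -169/128 | -1351/1024 -675/512 -337/256 -21/16 -5/4 -1 0 } so -2703/2048
g(RRBBRBRBBBRRRR) = { -2 -3/2 -11/8 -43/32 -85/64 -169/128 | -2703/2048 -1351/1024 -675/512 -337/256 -21/16 -5/4 -1 0 } so -5407/4096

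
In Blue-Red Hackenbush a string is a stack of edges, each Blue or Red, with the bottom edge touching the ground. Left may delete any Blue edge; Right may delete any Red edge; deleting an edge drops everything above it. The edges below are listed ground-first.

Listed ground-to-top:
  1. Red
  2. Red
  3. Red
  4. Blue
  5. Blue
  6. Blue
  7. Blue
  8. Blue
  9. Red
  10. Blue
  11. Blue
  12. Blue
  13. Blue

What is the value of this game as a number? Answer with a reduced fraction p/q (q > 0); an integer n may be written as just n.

1 of 13 · R · max L −∞ · min R 0 => -1
2 of 13 · RR · max L −∞ · min R -1 => -2
3 of 13 · RRR · max L −∞ · min R -2 => -3
4 of 13 · RRRB · max L -3 · min R -2 => -5/2
5 of 13 · RRRBB · max L -5/2 · min R -2 => -9/4
6 of 13 · RRRBBB · max L -9/4 · min R -2 => -17/8
7 of 13 · RRRBBBB · max L -17/8 · min R -2 => -33/16
8 of 13 · RRRBBBBB · max L -33/16 · min R -2 => -65/32
9 of 13 · RRRBBBBBR · max L -33/16 · min R -65/32 => -131/64
10 of 13 · RRRBBBBBRB · max L -131/64 · min R -65/32 => -261/128
11 of 13 · RRRBBBBBRBB · max L -261/128 · min R -65/32 => -521/256
12 of 13 · RRRBBBBBRBBB · max L -521/256 · min R -65/32 => -1041/512
13 of 13 · RRRBBBBBRBBBB · max L -1041/512 · min R -65/32 => -2081/1024

-2081/1024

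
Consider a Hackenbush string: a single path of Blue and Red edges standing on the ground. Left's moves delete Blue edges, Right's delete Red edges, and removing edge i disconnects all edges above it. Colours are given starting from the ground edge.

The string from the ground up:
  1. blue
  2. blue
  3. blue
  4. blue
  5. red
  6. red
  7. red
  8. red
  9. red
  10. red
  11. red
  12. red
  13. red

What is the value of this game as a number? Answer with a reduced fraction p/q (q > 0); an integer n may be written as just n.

1537/512

Build G(s[:k]) for k = 1..13, string s = blue blue blue blue red red red red red red red red red.
G_1 [b]  L=[0]  R=[(no moves)]  ⇒ 1
G_2 [bb]  L=[0,1]  R=[(no moves)]  ⇒ 2
G_3 [bbb]  L=[0,1,2]  R=[(no moves)]  ⇒ 3
G_4 [bbbb]  L=[0,1,2,3]  R=[(no moves)]  ⇒ 4
G_5 [bbbbr]  L=[0,1,2,3]  R=[4]  ⇒ 7/2
G_6 [bbbbrr]  L=[0,1,2,3]  R=[7/2,4]  ⇒ 13/4
G_7 [bbbbrrr]  L=[0,1,2,3]  R=[13/4,7/2,4]  ⇒ 25/8
G_8 [bbbbrrrr]  L=[0,1,2,3]  R=[25/8,13/4,7/2,4]  ⇒ 49/16
G_9 [bbbbrrrrr]  L=[0,1,2,3]  R=[49/16,25/8,13/4,7/2,4]  ⇒ 97/32
G_10 [bbbbrrrrrr]  L=[0,1,2,3]  R=[97/32,49/16,25/8,13/4,7/2,4]  ⇒ 193/64
G_11 [bbbbrrrrrrr]  L=[0,1,2,3]  R=[193/64,97/32,49/16,25/8,13/4,7/2,4]  ⇒ 385/128
G_12 [bbbbrrrrrrrr]  L=[0,1,2,3]  R=[385/128,193/64,97/32,49/16,25/8,13/4,7/2,4]  ⇒ 769/256
G_13 [bbbbrrrrrrrrr]  L=[0,1,2,3]  R=[769/256,385/128,193/64,97/32,49/16,25/8,13/4,7/2,4]  ⇒ 1537/512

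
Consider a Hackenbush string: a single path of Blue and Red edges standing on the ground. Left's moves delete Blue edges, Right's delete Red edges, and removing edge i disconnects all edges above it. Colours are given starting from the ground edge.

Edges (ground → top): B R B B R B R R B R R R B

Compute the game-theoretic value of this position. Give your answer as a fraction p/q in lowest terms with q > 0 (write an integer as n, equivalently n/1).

3363/4096

step 1: add B to get B; options L={ 0 } R={ ∅ } so 1
step 2: add R to get BR; options L={ 0 } R={ 1 } so 1/2
step 3: add B to get BRB; options L={ 0,1/2 } R={ 1 } so 3/4
step 4: add B to get BRBB; options L={ 0,1/2,3/4 } R={ 1 } so 7/8
step 5: add R to get BRBBR; options L={ 0,1/2,3/4 } R={ 7/8,1 } so 13/16
step 6: add B to get BRBBRB; options L={ 0,1/2,3/4,13/16 } R={ 7/8,1 } so 27/32
step 7: add R to get BRBBRBR; options L={ 0,1/2,3/4,13/16 } R={ 27/32,7/8,1 } so 53/64
step 8: add R to get BRBBRBRR; options L={ 0,1/2,3/4,13/16 } R={ 53/64,27/32,7/8,1 } so 105/128
step 9: add B to get BRBBRBRRB; options L={ 0,1/2,3/4,13/16,105/128 } R={ 53/64,27/32,7/8,1 } so 211/256
step 10: add R to get BRBBRBRRBR; options L={ 0,1/2,3/4,13/16,105/128 } R={ 211/256,53/64,27/32,7/8,1 } so 421/512
step 11: add R to get BRBBRBRRBRR; options L={ 0,1/2,3/4,13/16,105/128 } R={ 421/512,211/256,53/64,27/32,7/8,1 } so 841/1024
step 12: add R to get BRBBRBRRBRRR; options L={ 0,1/2,3/4,13/16,105/128 } R={ 841/1024,421/512,211/256,53/64,27/32,7/8,1 } so 1681/2048
step 13: add B to get BRBBRBRRBRRRB; options L={ 0,1/2,3/4,13/16,105/128,1681/2048 } R={ 841/1024,421/512,211/256,53/64,27/32,7/8,1 } so 3363/4096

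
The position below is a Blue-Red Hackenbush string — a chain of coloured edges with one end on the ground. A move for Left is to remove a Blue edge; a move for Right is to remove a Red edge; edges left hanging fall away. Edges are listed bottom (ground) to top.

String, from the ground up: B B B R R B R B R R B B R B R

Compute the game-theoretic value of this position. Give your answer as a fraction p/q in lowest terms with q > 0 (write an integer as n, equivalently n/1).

9525/4096

Prefix values for B B B R R B R B R R B B R B R via {L|R} + simplicity:
1 of 15 · B · max L 0 · min R +∞ so 1
2 of 15 · BB · max L 1 · min R +∞ so 2
3 of 15 · BBB · max L 2 · min R +∞ so 3
4 of 15 · BBBR · max L 2 · min R 3 so 5/2
5 of 15 · BBBRR · max L 2 · min R 5/2 so 9/4
6 of 15 · BBBRRB · max L 9/4 · min R 5/2 so 19/8
7 of 15 · BBBRRBR · max L 9/4 · min R 19/8 so 37/16
8 of 15 · BBBRRBRB · max L 37/16 · min R 19/8 so 75/32
9 of 15 · BBBRRBRBR · max L 37/16 · min R 75/32 so 149/64
10 of 15 · BBBRRBRBRR · max L 37/16 · min R 149/64 so 297/128
11 of 15 · BBBRRBRBRRB · max L 297/128 · min R 149/64 so 595/256
12 of 15 · BBBRRBRBRRBB · max L 595/256 · min R 149/64 so 1191/512
13 of 15 · BBBRRBRBRRBBR · max L 595/256 · min R 1191/512 so 2381/1024
14 of 15 · BBBRRBRBRRBBRB · max L 2381/1024 · min R 1191/512 so 4763/2048
15 of 15 · BBBRRBRBRRBBRBR · max L 2381/1024 · min R 4763/2048 so 9525/4096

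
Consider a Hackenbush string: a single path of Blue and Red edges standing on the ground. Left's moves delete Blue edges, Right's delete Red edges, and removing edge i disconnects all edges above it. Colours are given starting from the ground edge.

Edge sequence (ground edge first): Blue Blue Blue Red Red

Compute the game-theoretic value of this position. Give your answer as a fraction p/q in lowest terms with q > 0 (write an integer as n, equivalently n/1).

Build g(s[:k]) for k = 1..5, string s = Blue Blue Blue Red Red.
edge 1 of 5 (Blue): { 0 | ∅ } gives 1
edge 2 of 5 (Blue): { 0,1 | ∅ } gives 2
edge 3 of 5 (Blue): { 0,1,2 | ∅ } gives 3
edge 4 of 5 (Red): { 0,1,2 | 3 } gives 5/2
edge 5 of 5 (Red): { 0,1,2 | 5/2,3 } gives 9/4

9/4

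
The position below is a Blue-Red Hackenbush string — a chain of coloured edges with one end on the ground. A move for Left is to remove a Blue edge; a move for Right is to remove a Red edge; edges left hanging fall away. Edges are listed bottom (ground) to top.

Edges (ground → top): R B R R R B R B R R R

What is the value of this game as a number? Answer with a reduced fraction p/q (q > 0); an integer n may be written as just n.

Recurse on prefixes of the 11-edge string R B R R R B R B R R R:
value_1 [R]  L=[—]  R=[0]  = -1
value_2 [RB]  L=[-1]  R=[0]  = -1/2
value_3 [RBR]  L=[-1]  R=[-1/2 0]  = -3/4
value_4 [RBRR]  L=[-1]  R=[-3/4 -1/2 0]  = -7/8
value_5 [RBRRR]  L=[-1]  R=[-7/8 -3/4 -1/2 0]  = -15/16
value_6 [RBRRRB]  L=[-1 -15/16]  R=[-7/8 -3/4 -1/2 0]  = -29/32
value_7 [RBRRRBR]  L=[-1 -15/16]  R=[-29/32 -7/8 -3/4 -1/2 0]  = -59/64
value_8 [RBRRRBRB]  L=[-1 -15/16 -59/64]  R=[-29/32 -7/8 -3/4 -1/2 0]  = -117/128
value_9 [RBRRRBRBR]  L=[-1 -15/16 -59/64]  R=[-117/128 -29/32 -7/8 -3/4 -1/2 0]  = -235/256
value_10 [RBRRRBRBRR]  L=[-1 -15/16 -59/64]  R=[-235/256 -117/128 -29/32 -7/8 -3/4 -1/2 0]  = -471/512
value_11 [RBRRRBRBRRR]  L=[-1 -15/16 -59/64]  R=[-471/512 -235/256 -117/128 -29/32 -7/8 -3/4 -1/2 0]  = -943/1024

-943/1024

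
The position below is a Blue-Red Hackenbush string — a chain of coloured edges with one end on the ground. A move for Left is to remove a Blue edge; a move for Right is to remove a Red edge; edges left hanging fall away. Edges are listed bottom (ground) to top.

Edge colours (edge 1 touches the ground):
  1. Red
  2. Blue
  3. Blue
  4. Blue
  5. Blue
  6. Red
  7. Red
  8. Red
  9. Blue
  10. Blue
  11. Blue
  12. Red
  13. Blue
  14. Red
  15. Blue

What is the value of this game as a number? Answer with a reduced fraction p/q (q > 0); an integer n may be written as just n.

-1813/16384

Recurse on prefixes of the 15-edge string Red Blue Blue Blue Blue Red Red Red Blue Blue Blue Red Blue Red Blue:
R: Left { — }, Right { 0 } — simplest -1
RB: Left { -1 }, Right { 0 } — simplest -1/2
RBB: Left { -1; -1/2 }, Right { 0 } — simplest -1/4
RBBB: Left { -1; -1/2; -1/4 }, Right { 0 } — simplest -1/8
RBBBB: Left { -1; -1/2; -1/4; -1/8 }, Right { 0 } — simplest -1/16
RBBBBR: Left { -1; -1/2; -1/4; -1/8 }, Right { -1/16; 0 } — simplest -3/32
RBBBBRR: Left { -1; -1/2; -1/4; -1/8 }, Right { -3/32; -1/16; 0 } — simplest -7/64
RBBBBRRR: Left { -1; -1/2; -1/4; -1/8 }, Right { -7/64; -3/32; -1/16; 0 } — simplest -15/128
RBBBBRRRB: Left { -1; -1/2; -1/4; -1/8; -15/128 }, Right { -7/64; -3/32; -1/16; 0 } — simplest -29/256
RBBBBRRRBB: Left { -1; -1/2; -1/4; -1/8; -15/128; -29/256 }, Right { -7/64; -3/32; -1/16; 0 } — simplest -57/512
RBBBBRRRBBB: Left { -1; -1/2; -1/4; -1/8; -15/128; -29/256; -57/512 }, Right { -7/64; -3/32; -1/16; 0 } — simplest -113/1024
RBBBBRRRBBBR: Left { -1; -1/2; -1/4; -1/8; -15/128; -29/256; -57/512 }, Right { -113/1024; -7/64; -3/32; -1/16; 0 } — simplest -227/2048
RBBBBRRRBBBRB: Left { -1; -1/2; -1/4; -1/8; -15/128; -29/256; -57/512; -227/2048 }, Right { -113/1024; -7/64; -3/32; -1/16; 0 } — simplest -453/4096
RBBBBRRRBBBRBR: Left { -1; -1/2; -1/4; -1/8; -15/128; -29/256; -57/512; -227/2048 }, Right { -453/4096; -113/1024; -7/64; -3/32; -1/16; 0 } — simplest -907/8192
RBBBBRRRBBBRBRB: Left { -1; -1/2; -1/4; -1/8; -15/128; -29/256; -57/512; -227/2048; -907/8192 }, Right { -453/4096; -113/1024; -7/64; -3/32; -1/16; 0 } — simplest -1813/16384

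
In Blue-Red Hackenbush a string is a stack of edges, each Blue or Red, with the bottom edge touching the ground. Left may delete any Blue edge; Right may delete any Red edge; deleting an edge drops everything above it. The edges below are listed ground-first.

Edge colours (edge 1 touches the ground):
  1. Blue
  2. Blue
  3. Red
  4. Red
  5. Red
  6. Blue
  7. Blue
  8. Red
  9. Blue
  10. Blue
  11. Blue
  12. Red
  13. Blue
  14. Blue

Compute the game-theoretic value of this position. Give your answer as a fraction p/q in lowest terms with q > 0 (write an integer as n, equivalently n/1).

4983/4096

B: Left { 0 }, Right { — } => simplest 1
BB: Left { 0,1 }, Right { — } => simplest 2
BBR: Left { 0,1 }, Right { 2 } => simplest 3/2
BBRR: Left { 0,1 }, Right { 3/2,2 } => simplest 5/4
BBRRR: Left { 0,1 }, Right { 5/4,3/2,2 } => simplest 9/8
BBRRRB: Left { 0,1,9/8 }, Right { 5/4,3/2,2 } => simplest 19/16
BBRRRBB: Left { 0,1,9/8,19/16 }, Right { 5/4,3/2,2 } => simplest 39/32
BBRRRBBR: Left { 0,1,9/8,19/16 }, Right { 39/32,5/4,3/2,2 } => simplest 77/64
BBRRRBBRB: Left { 0,1,9/8,19/16,77/64 }, Right { 39/32,5/4,3/2,2 } => simplest 155/128
BBRRRBBRBB: Left { 0,1,9/8,19/16,77/64,155/128 }, Right { 39/32,5/4,3/2,2 } => simplest 311/256
BBRRRBBRBBB: Left { 0,1,9/8,19/16,77/64,155/128,311/256 }, Right { 39/32,5/4,3/2,2 } => simplest 623/512
BBRRRBBRBBBR: Left { 0,1,9/8,19/16,77/64,155/128,311/256 }, Right { 623/512,39/32,5/4,3/2,2 } => simplest 1245/1024
BBRRRBBRBBBRB: Left { 0,1,9/8,19/16,77/64,155/128,311/256,1245/1024 }, Right { 623/512,39/32,5/4,3/2,2 } => simplest 2491/2048
BBRRRBBRBBBRBB: Left { 0,1,9/8,19/16,77/64,155/128,311/256,1245/1024,2491/2048 }, Right { 623/512,39/32,5/4,3/2,2 } => simplest 4983/4096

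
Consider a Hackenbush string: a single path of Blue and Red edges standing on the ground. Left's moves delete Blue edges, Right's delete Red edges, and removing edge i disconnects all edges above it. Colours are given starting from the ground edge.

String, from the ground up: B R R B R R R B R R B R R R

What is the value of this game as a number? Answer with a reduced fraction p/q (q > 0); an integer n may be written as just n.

Build val(s[:k]) for k = 1..14, string s = B R R B R R R B R R B R R R.
B: Left { 0 }, Right { none } => simplest 1
BR: Left { 0 }, Right { 1 } => simplest 1/2
BRR: Left { 0 }, Right { 1/2, 1 } => simplest 1/4
BRRB: Left { 0, 1/4 }, Right { 1/2, 1 } => simplest 3/8
BRRBR: Left { 0, 1/4 }, Right { 3/8, 1/2, 1 } => simplest 5/16
BRRBRR: Left { 0, 1/4 }, Right { 5/16, 3/8, 1/2, 1 } => simplest 9/32
BRRBRRR: Left { 0, 1/4 }, Right { 9/32, 5/16, 3/8, 1/2, 1 } => simplest 17/64
BRRBRRRB: Left { 0, 1/4, 17/64 }, Right { 9/32, 5/16, 3/8, 1/2, 1 } => simplest 35/128
BRRBRRRBR: Left { 0, 1/4, 17/64 }, Right { 35/128, 9/32, 5/16, 3/8, 1/2, 1 } => simplest 69/256
BRRBRRRBRR: Left { 0, 1/4, 17/64 }, Right { 69/256, 35/128, 9/32, 5/16, 3/8, 1/2, 1 } => simplest 137/512
BRRBRRRBRRB: Left { 0, 1/4, 17/64, 137/512 }, Right { 69/256, 35/128, 9/32, 5/16, 3/8, 1/2, 1 } => simplest 275/1024
BRRBRRRBRRBR: Left { 0, 1/4, 17/64, 137/512 }, Right { 275/1024, 69/256, 35/128, 9/32, 5/16, 3/8, 1/2, 1 } => simplest 549/2048
BRRBRRRBRRBRR: Left { 0, 1/4, 17/64, 137/512 }, Right { 549/2048, 275/1024, 69/256, 35/128, 9/32, 5/16, 3/8, 1/2, 1 } => simplest 1097/4096
BRRBRRRBRRBRRR: Left { 0, 1/4, 17/64, 137/512 }, Right { 1097/4096, 549/2048, 275/1024, 69/256, 35/128, 9/32, 5/16, 3/8, 1/2, 1 } => simplest 2193/8192

2193/8192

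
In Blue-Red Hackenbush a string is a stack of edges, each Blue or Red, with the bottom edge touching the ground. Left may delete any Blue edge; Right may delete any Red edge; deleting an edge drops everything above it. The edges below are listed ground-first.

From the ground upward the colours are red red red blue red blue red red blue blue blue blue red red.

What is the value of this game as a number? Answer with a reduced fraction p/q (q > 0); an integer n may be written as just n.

-5511/2048

value(r) = { none | 0 } → -1
value(rr) = { none | -1; 0 } → -2
value(rrr) = { none | -2; -1; 0 } → -3
value(rrrb) = { -3 | -2; -1; 0 } → -5/2
value(rrrbr) = { -3 | -5/2; -2; -1; 0 } → -11/4
value(rrrbrb) = { -3; -11/4 | -5/2; -2; -1; 0 } → -21/8
value(rrrbrbr) = { -3; -11/4 | -21/8; -5/2; -2; -1; 0 } → -43/16
value(rrrbrbrr) = { -3; -11/4 | -43/16; -21/8; -5/2; -2; -1; 0 } → -87/32
value(rrrbrbrrb) = { -3; -11/4; -87/32 | -43/16; -21/8; -5/2; -2; -1; 0 } → -173/64
value(rrrbrbrrbb) = { -3; -11/4; -87/32; -173/64 | -43/16; -21/8; -5/2; -2; -1; 0 } → -345/128
value(rrrbrbrrbbb) = { -3; -11/4; -87/32; -173/64; -345/128 | -43/16; -21/8; -5/2; -2; -1; 0 } → -689/256
value(rrrbrbrrbbbb) = { -3; -11/4; -87/32; -173/64; -345/128; -689/256 | -43/16; -21/8; -5/2; -2; -1; 0 } → -1377/512
value(rrrbrbrrbbbbr) = { -3; -11/4; -87/32; -173/64; -345/128; -689/256 | -1377/512; -43/16; -21/8; -5/2; -2; -1; 0 } → -2755/1024
value(rrrbrbrrbbbbrr) = { -3; -11/4; -87/32; -173/64; -345/128; -689/256 | -2755/1024; -1377/512; -43/16; -21/8; -5/2; -2; -1; 0 } → -5511/2048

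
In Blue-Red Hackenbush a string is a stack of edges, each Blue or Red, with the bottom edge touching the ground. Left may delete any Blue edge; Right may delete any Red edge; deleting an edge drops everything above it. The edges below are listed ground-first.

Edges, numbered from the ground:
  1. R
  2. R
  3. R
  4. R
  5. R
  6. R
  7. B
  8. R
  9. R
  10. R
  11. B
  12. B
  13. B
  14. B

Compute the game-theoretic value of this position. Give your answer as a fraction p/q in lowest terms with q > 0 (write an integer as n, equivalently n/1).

Build g(s[:k]) for k = 1..14, string s = R R R R R R B R R R B B B B.
step 1: add R to get R; options L={ none } R={ 0 } → -1
step 2: add R to get RR; options L={ none } R={ -1 0 } → -2
step 3: add R to get RRR; options L={ none } R={ -2 -1 0 } → -3
step 4: add R to get RRRR; options L={ none } R={ -3 -2 -1 0 } → -4
step 5: add R to get RRRRR; options L={ none } R={ -4 -3 -2 -1 0 } → -5
step 6: add R to get RRRRRR; options L={ none } R={ -5 -4 -3 -2 -1 0 } → -6
step 7: add B to get RRRRRRB; options L={ -6 } R={ -5 -4 -3 -2 -1 0 } → -11/2
step 8: add R to get RRRRRRBR; options L={ -6 } R={ -11/2 -5 -4 -3 -2 -1 0 } → -23/4
step 9: add R to get RRRRRRBRR; options L={ -6 } R={ -23/4 -11/2 -5 -4 -3 -2 -1 0 } → -47/8
step 10: add R to get RRRRRRBRRR; options L={ -6 } R={ -47/8 -23/4 -11/2 -5 -4 -3 -2 -1 0 } → -95/16
step 11: add B to get RRRRRRBRRRB; options L={ -6 -95/16 } R={ -47/8 -23/4 -11/2 -5 -4 -3 -2 -1 0 } → -189/32
step 12: add B to get RRRRRRBRRRBB; options L={ -6 -95/16 -189/32 } R={ -47/8 -23/4 -11/2 -5 -4 -3 -2 -1 0 } → -377/64
step 13: add B to get RRRRRRBRRRBBB; options L={ -6 -95/16 -189/32 -377/64 } R={ -47/8 -23/4 -11/2 -5 -4 -3 -2 -1 0 } → -753/128
step 14: add B to get RRRRRRBRRRBBBB; options L={ -6 -95/16 -189/32 -377/64 -753/128 } R={ -47/8 -23/4 -11/2 -5 -4 -3 -2 -1 0 } → -1505/256

-1505/256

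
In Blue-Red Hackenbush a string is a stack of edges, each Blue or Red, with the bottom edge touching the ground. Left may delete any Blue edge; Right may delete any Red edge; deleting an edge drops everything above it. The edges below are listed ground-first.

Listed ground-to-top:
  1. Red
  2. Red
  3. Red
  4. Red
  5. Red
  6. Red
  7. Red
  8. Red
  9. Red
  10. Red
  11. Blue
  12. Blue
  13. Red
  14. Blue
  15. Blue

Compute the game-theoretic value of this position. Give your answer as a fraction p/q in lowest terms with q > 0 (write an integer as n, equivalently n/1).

g(R) = { (no moves) | 0 } gives -1
g(RR) = { (no moves) | -1 0 } gives -2
g(RRR) = { (no moves) | -2 -1 0 } gives -3
g(RRRR) = { (no moves) | -3 -2 -1 0 } gives -4
g(RRRRR) = { (no moves) | -4 -3 -2 -1 0 } gives -5
g(RRRRRR) = { (no moves) | -5 -4 -3 -2 -1 0 } gives -6
g(RRRRRRR) = { (no moves) | -6 -5 -4 -3 -2 -1 0 } gives -7
g(RRRRRRRR) = { (no moves) | -7 -6 -5 -4 -3 -2 -1 0 } gives -8
g(RRRRRRRRR) = { (no moves) | -8 -7 -6 -5 -4 -3 -2 -1 0 } gives -9
g(RRRRRRRRRR) = { (no moves) | -9 -8 -7 -6 -5 -4 -3 -2 -1 0 } gives -10
g(RRRRRRRRRRB) = { -10 | -9 -8 -7 -6 -5 -4 -3 -2 -1 0 } gives -19/2
g(RRRRRRRRRRBB) = { -10 -19/2 | -9 -8 -7 -6 -5 -4 -3 -2 -1 0 } gives -37/4
g(RRRRRRRRRRBBR) = { -10 -19/2 | -37/4 -9 -8 -7 -6 -5 -4 -3 -2 -1 0 } gives -75/8
g(RRRRRRRRRRBBRB) = { -10 -19/2 -75/8 | -37/4 -9 -8 -7 -6 -5 -4 -3 -2 -1 0 } gives -149/16
g(RRRRRRRRRRBBRBB) = { -10 -19/2 -75/8 -149/16 | -37/4 -9 -8 -7 -6 -5 -4 -3 -2 -1 0 } gives -297/32

-297/32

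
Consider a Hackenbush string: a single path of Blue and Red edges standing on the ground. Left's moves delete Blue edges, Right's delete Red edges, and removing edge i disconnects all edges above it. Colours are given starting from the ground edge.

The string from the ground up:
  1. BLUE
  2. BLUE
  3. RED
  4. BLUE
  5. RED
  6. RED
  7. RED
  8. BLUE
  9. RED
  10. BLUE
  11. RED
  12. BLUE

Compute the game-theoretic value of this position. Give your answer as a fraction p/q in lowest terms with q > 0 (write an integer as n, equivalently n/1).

1579/1024

1 of 12 · B · max L 0 · min R +∞ so 1
2 of 12 · BB · max L 1 · min R +∞ so 2
3 of 12 · BBR · max L 1 · min R 2 so 3/2
4 of 12 · BBRB · max L 3/2 · min R 2 so 7/4
5 of 12 · BBRBR · max L 3/2 · min R 7/4 so 13/8
6 of 12 · BBRBRR · max L 3/2 · min R 13/8 so 25/16
7 of 12 · BBRBRRR · max L 3/2 · min R 25/16 so 49/32
8 of 12 · BBRBRRRB · max L 49/32 · min R 25/16 so 99/64
9 of 12 · BBRBRRRBR · max L 49/32 · min R 99/64 so 197/128
10 of 12 · BBRBRRRBRB · max L 197/128 · min R 99/64 so 395/256
11 of 12 · BBRBRRRBRBR · max L 197/128 · min R 395/256 so 789/512
12 of 12 · BBRBRRRBRBRB · max L 789/512 · min R 395/256 so 1579/1024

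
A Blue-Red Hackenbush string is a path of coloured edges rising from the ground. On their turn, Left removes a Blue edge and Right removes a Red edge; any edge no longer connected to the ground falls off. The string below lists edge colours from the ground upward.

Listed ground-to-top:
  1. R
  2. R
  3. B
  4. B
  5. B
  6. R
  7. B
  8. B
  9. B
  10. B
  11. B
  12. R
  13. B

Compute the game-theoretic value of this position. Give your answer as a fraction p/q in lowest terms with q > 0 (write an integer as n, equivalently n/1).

-2309/2048

edge 1 of 13 (R): { — | 0 } → -1
edge 2 of 13 (R): { — | -1; 0 } → -2
edge 3 of 13 (B): { -2 | -1; 0 } → -3/2
edge 4 of 13 (B): { -2; -3/2 | -1; 0 } → -5/4
edge 5 of 13 (B): { -2; -3/2; -5/4 | -1; 0 } → -9/8
edge 6 of 13 (R): { -2; -3/2; -5/4 | -9/8; -1; 0 } → -19/16
edge 7 of 13 (B): { -2; -3/2; -5/4; -19/16 | -9/8; -1; 0 } → -37/32
edge 8 of 13 (B): { -2; -3/2; -5/4; -19/16; -37/32 | -9/8; -1; 0 } → -73/64
edge 9 of 13 (B): { -2; -3/2; -5/4; -19/16; -37/32; -73/64 | -9/8; -1; 0 } → -145/128
edge 10 of 13 (B): { -2; -3/2; -5/4; -19/16; -37/32; -73/64; -145/128 | -9/8; -1; 0 } → -289/256
edge 11 of 13 (B): { -2; -3/2; -5/4; -19/16; -37/32; -73/64; -145/128; -289/256 | -9/8; -1; 0 } → -577/512
edge 12 of 13 (R): { -2; -3/2; -5/4; -19/16; -37/32; -73/64; -145/128; -289/256 | -577/512; -9/8; -1; 0 } → -1155/1024
edge 13 of 13 (B): { -2; -3/2; -5/4; -19/16; -37/32; -73/64; -145/128; -289/256; -1155/1024 | -577/512; -9/8; -1; 0 } → -2309/2048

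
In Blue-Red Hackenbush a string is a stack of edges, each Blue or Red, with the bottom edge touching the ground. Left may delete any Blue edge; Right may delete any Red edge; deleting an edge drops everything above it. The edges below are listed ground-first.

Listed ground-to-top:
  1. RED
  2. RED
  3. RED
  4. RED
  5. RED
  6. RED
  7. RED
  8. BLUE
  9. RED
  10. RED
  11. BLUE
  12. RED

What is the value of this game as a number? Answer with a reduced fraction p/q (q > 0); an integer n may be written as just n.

value(R) = { (no moves) | 0 } -> -1
value(RR) = { (no moves) | -1,0 } -> -2
value(RRR) = { (no moves) | -2,-1,0 } -> -3
value(RRRR) = { (no moves) | -3,-2,-1,0 } -> -4
value(RRRRR) = { (no moves) | -4,-3,-2,-1,0 } -> -5
value(RRRRRR) = { (no moves) | -5,-4,-3,-2,-1,0 } -> -6
value(RRRRRRR) = { (no moves) | -6,-5,-4,-3,-2,-1,0 } -> -7
value(RRRRRRRB) = { -7 | -6,-5,-4,-3,-2,-1,0 } -> -13/2
value(RRRRRRRBR) = { -7 | -13/2,-6,-5,-4,-3,-2,-1,0 } -> -27/4
value(RRRRRRRBRR) = { -7 | -27/4,-13/2,-6,-5,-4,-3,-2,-1,0 } -> -55/8
value(RRRRRRRBRRB) = { -7,-55/8 | -27/4,-13/2,-6,-5,-4,-3,-2,-1,0 } -> -109/16
value(RRRRRRRBRRBR) = { -7,-55/8 | -109/16,-27/4,-13/2,-6,-5,-4,-3,-2,-1,0 } -> -219/32

-219/32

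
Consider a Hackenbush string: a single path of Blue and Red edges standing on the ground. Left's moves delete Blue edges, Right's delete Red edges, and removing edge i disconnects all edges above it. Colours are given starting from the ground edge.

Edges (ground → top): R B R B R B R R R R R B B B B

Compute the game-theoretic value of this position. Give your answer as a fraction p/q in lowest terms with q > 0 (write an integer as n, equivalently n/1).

Build G(s[:k]) for k = 1..15, string s = R B R B R B R R R R R B B B B.
step 1: add R to get R; options L={  } R={ 0 } = -1
step 2: add B to get RB; options L={ -1 } R={ 0 } = -1/2
step 3: add R to get RBR; options L={ -1 } R={ -1/2,0 } = -3/4
step 4: add B to get RBRB; options L={ -1,-3/4 } R={ -1/2,0 } = -5/8
step 5: add R to get RBRBR; options L={ -1,-3/4 } R={ -5/8,-1/2,0 } = -11/16
step 6: add B to get RBRBRB; options L={ -1,-3/4,-11/16 } R={ -5/8,-1/2,0 } = -21/32
step 7: add R to get RBRBRBR; options L={ -1,-3/4,-11/16 } R={ -21/32,-5/8,-1/2,0 } = -43/64
step 8: add R to get RBRBRBRR; options L={ -1,-3/4,-11/16 } R={ -43/64,-21/32,-5/8,-1/2,0 } = -87/128
step 9: add R to get RBRBRBRRR; options L={ -1,-3/4,-11/16 } R={ -87/128,-43/64,-21/32,-5/8,-1/2,0 } = -175/256
step 10: add R to get RBRBRBRRRR; options L={ -1,-3/4,-11/16 } R={ -175/256,-87/128,-43/64,-21/32,-5/8,-1/2,0 } = -351/512
step 11: add R to get RBRBRBRRRRR; options L={ -1,-3/4,-11/16 } R={ -351/512,-175/256,-87/128,-43/64,-21/32,-5/8,-1/2,0 } = -703/1024
step 12: add B to get RBRBRBRRRRRB; options L={ -1,-3/4,-11/16,-703/1024 } R={ -351/512,-175/256,-87/128,-43/64,-21/32,-5/8,-1/2,0 } = -1405/2048
step 13: add B to get RBRBRBRRRRRBB; options L={ -1,-3/4,-11/16,-703/1024,-1405/2048 } R={ -351/512,-175/256,-87/128,-43/64,-21/32,-5/8,-1/2,0 } = -2809/4096
step 14: add B to get RBRBRBRRRRRBBB; options L={ -1,-3/4,-11/16,-703/1024,-1405/2048,-2809/4096 } R={ -351/512,-175/256,-87/128,-43/64,-21/32,-5/8,-1/2,0 } = -5617/8192
step 15: add B to get RBRBRBRRRRRBBBB; options L={ -1,-3/4,-11/16,-703/1024,-1405/2048,-2809/4096,-5617/8192 } R={ -351/512,-175/256,-87/128,-43/64,-21/32,-5/8,-1/2,0 } = -11233/16384

-11233/16384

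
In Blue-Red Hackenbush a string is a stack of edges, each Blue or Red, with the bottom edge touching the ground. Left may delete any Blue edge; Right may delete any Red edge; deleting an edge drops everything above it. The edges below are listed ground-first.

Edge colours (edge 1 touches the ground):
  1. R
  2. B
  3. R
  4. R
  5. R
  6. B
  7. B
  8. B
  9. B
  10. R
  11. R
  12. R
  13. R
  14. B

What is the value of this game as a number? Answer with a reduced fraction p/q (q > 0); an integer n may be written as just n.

-7229/8192

Recurse on prefixes of the 14-edge string R B R R R B B B B R R R R B:
value_1 [R]  L=[·]  R=[0]  ⇒ -1
value_2 [RB]  L=[-1]  R=[0]  ⇒ -1/2
value_3 [RBR]  L=[-1]  R=[-1/2, 0]  ⇒ -3/4
value_4 [RBRR]  L=[-1]  R=[-3/4, -1/2, 0]  ⇒ -7/8
value_5 [RBRRR]  L=[-1]  R=[-7/8, -3/4, -1/2, 0]  ⇒ -15/16
value_6 [RBRRRB]  L=[-1, -15/16]  R=[-7/8, -3/4, -1/2, 0]  ⇒ -29/32
value_7 [RBRRRBB]  L=[-1, -15/16, -29/32]  R=[-7/8, -3/4, -1/2, 0]  ⇒ -57/64
value_8 [RBRRRBBB]  L=[-1, -15/16, -29/32, -57/64]  R=[-7/8, -3/4, -1/2, 0]  ⇒ -113/128
value_9 [RBRRRBBBB]  L=[-1, -15/16, -29/32, -57/64, -113/128]  R=[-7/8, -3/4, -1/2, 0]  ⇒ -225/256
value_10 [RBRRRBBBBR]  L=[-1, -15/16, -29/32, -57/64, -113/128]  R=[-225/256, -7/8, -3/4, -1/2, 0]  ⇒ -451/512
value_11 [RBRRRBBBBRR]  L=[-1, -15/16, -29/32, -57/64, -113/128]  R=[-451/512, -225/256, -7/8, -3/4, -1/2, 0]  ⇒ -903/1024
value_12 [RBRRRBBBBRRR]  L=[-1, -15/16, -29/32, -57/64, -113/128]  R=[-903/1024, -451/512, -225/256, -7/8, -3/4, -1/2, 0]  ⇒ -1807/2048
value_13 [RBRRRBBBBRRRR]  L=[-1, -15/16, -29/32, -57/64, -113/128]  R=[-1807/2048, -903/1024, -451/512, -225/256, -7/8, -3/4, -1/2, 0]  ⇒ -3615/4096
value_14 [RBRRRBBBBRRRRB]  L=[-1, -15/16, -29/32, -57/64, -113/128, -3615/4096]  R=[-1807/2048, -903/1024, -451/512, -225/256, -7/8, -3/4, -1/2, 0]  ⇒ -7229/8192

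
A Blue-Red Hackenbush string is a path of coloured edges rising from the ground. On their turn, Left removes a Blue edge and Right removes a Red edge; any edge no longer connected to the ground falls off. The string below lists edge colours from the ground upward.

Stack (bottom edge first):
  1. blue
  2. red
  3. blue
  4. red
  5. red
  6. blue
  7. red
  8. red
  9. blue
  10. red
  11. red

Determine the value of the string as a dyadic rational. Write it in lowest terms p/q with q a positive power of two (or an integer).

Recurse on prefixes of the 11-edge string blue red blue red red blue red red blue red red:
edge 1 of 11 (blue): { 0 | none } => 1
edge 2 of 11 (red): { 0 | 1 } => 1/2
edge 3 of 11 (blue): { 0, 1/2 | 1 } => 3/4
edge 4 of 11 (red): { 0, 1/2 | 3/4, 1 } => 5/8
edge 5 of 11 (red): { 0, 1/2 | 5/8, 3/4, 1 } => 9/16
edge 6 of 11 (blue): { 0, 1/2, 9/16 | 5/8, 3/4, 1 } => 19/32
edge 7 of 11 (red): { 0, 1/2, 9/16 | 19/32, 5/8, 3/4, 1 } => 37/64
edge 8 of 11 (red): { 0, 1/2, 9/16 | 37/64, 19/32, 5/8, 3/4, 1 } => 73/128
edge 9 of 11 (blue): { 0, 1/2, 9/16, 73/128 | 37/64, 19/32, 5/8, 3/4, 1 } => 147/256
edge 10 of 11 (red): { 0, 1/2, 9/16, 73/128 | 147/256, 37/64, 19/32, 5/8, 3/4, 1 } => 293/512
edge 11 of 11 (red): { 0, 1/2, 9/16, 73/128 | 293/512, 147/256, 37/64, 19/32, 5/8, 3/4, 1 } => 585/1024

585/1024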